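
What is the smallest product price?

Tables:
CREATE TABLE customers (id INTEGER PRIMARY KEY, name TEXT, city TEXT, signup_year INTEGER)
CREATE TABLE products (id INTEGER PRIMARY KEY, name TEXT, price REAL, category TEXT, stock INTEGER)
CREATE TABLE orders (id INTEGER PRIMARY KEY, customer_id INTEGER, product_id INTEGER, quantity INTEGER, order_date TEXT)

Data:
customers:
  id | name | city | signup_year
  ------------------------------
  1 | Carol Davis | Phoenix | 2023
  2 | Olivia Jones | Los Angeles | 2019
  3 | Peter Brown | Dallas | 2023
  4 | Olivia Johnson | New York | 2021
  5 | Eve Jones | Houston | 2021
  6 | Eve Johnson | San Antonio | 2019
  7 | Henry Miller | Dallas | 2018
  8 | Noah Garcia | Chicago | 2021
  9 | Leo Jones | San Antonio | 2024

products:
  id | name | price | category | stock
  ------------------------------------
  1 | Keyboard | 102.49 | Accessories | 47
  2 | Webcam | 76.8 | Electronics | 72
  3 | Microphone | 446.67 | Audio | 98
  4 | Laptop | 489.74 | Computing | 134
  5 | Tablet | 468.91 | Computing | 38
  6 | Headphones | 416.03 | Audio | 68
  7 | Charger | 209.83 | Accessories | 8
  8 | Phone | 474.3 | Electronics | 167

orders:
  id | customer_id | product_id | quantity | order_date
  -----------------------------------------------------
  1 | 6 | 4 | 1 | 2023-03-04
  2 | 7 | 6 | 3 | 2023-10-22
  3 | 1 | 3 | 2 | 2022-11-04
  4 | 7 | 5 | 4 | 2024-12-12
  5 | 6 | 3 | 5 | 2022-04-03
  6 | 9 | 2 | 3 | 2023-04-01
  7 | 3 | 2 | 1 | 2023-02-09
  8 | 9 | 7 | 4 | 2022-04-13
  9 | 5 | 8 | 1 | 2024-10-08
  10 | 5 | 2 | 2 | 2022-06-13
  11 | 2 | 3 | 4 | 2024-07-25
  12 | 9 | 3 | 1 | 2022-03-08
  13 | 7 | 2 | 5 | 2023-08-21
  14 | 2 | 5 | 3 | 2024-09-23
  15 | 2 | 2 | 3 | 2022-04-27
SELECT MIN(price) FROM products

Execution result:
76.80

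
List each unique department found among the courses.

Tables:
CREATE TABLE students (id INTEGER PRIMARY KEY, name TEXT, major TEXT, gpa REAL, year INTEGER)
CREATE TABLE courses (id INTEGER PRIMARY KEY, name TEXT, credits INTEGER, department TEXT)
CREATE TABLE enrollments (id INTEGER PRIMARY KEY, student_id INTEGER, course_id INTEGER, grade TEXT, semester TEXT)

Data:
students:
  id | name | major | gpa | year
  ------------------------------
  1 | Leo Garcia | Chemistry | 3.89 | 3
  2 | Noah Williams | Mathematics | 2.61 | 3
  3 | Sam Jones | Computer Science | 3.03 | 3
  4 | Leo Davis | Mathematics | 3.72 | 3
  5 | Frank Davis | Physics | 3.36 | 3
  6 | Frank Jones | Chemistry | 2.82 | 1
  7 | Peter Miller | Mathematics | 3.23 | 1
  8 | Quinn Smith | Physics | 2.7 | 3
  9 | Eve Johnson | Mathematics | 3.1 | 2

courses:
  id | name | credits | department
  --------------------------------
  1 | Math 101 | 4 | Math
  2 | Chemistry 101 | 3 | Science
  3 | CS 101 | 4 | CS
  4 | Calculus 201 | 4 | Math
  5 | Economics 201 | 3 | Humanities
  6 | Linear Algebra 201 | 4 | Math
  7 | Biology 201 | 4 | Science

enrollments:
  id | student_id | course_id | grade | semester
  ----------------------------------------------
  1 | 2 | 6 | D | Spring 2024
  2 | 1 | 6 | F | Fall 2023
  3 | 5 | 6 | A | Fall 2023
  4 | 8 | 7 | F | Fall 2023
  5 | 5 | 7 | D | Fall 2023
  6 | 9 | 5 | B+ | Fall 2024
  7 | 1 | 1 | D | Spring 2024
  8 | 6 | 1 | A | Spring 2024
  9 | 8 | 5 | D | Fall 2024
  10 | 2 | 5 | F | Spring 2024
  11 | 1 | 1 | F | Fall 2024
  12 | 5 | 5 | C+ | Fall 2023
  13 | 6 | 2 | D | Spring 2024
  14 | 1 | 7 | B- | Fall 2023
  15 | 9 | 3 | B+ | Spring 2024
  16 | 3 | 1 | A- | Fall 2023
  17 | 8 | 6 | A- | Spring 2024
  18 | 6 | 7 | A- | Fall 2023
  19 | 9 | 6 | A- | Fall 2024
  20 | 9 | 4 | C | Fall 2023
SELECT DISTINCT department FROM courses

Execution result:
department
Math
Science
CS
Humanities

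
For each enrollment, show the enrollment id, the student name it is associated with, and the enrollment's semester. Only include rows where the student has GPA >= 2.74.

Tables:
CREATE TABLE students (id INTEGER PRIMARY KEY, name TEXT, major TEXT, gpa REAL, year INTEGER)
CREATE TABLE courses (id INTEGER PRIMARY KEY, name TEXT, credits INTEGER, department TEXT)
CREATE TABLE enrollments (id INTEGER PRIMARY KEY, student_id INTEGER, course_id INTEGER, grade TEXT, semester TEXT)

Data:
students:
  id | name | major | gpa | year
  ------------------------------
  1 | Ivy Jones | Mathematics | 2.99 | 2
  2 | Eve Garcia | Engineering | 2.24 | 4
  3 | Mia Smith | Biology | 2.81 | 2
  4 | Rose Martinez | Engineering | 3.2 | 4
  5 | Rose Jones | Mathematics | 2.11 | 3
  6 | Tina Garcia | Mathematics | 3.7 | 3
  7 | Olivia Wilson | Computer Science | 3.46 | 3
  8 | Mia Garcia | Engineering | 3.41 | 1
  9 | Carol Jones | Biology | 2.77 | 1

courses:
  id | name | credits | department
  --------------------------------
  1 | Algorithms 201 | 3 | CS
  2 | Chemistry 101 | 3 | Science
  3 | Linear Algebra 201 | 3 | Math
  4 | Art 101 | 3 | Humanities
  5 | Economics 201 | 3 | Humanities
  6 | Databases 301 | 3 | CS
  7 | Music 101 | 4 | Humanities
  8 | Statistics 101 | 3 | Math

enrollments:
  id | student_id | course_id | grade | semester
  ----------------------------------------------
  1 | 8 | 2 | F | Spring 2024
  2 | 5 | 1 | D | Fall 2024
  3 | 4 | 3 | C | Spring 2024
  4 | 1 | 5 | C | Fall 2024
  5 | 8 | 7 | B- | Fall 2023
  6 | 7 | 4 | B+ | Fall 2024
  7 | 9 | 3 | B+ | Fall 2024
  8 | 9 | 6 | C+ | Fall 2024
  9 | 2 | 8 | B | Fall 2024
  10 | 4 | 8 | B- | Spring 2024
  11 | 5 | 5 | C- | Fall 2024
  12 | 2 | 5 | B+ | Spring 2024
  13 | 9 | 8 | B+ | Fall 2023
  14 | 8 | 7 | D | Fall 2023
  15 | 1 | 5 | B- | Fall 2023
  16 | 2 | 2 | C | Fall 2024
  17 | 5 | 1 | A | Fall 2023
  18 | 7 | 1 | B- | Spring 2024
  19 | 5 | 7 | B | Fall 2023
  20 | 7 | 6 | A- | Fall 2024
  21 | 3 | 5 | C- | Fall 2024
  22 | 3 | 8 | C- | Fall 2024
SELECT c.id, p.name AS student, c.semester FROM enrollments c JOIN students p ON c.student_id = p.id WHERE p.gpa >= 2.74

Execution result:
id | student | semester
1 | Mia Garcia | Spring 2024
3 | Rose Martinez | Spring 2024
4 | Ivy Jones | Fall 2024
5 | Mia Garcia | Fall 2023
6 | Olivia Wilson | Fall 2024
7 | Carol Jones | Fall 2024
8 | Carol Jones | Fall 2024
10 | Rose Martinez | Spring 2024
13 | Carol Jones | Fall 2023
14 | Mia Garcia | Fall 2023
15 | Ivy Jones | Fall 2023
18 | Olivia Wilson | Spring 2024
20 | Olivia Wilson | Fall 2024
21 | Mia Smith | Fall 2024
22 | Mia Smith | Fall 2024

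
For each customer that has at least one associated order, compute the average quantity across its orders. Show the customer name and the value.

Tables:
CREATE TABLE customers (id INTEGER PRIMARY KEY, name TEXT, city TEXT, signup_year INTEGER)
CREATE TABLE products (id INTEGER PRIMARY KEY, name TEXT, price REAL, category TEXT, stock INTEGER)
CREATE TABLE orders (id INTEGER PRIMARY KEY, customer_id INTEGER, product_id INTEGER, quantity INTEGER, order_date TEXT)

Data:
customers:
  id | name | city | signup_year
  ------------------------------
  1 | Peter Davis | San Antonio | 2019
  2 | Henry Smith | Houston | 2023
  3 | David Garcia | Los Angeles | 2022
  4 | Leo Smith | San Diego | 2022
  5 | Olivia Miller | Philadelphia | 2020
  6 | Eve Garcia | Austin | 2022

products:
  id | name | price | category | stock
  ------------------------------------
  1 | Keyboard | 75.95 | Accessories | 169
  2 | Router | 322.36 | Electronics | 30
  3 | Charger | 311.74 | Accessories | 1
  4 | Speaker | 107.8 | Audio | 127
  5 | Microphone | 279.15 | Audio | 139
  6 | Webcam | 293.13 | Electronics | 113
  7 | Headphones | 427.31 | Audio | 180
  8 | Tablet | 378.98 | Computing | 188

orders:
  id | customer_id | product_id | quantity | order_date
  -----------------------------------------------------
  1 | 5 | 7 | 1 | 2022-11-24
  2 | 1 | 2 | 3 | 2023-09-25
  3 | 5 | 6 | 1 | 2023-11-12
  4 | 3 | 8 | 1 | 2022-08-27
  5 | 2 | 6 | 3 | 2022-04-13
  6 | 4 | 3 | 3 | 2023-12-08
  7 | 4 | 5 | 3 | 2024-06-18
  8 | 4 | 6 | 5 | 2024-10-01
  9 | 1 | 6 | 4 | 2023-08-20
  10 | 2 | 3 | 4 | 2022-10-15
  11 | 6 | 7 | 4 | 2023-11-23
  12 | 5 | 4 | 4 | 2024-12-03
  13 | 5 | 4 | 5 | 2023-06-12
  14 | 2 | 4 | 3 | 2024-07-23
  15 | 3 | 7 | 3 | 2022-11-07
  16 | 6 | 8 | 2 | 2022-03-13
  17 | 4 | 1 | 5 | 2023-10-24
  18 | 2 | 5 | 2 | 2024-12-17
SELECT p.name, AVG(c.quantity) AS avg_quantity FROM orders c JOIN customers p ON c.customer_id = p.id GROUP BY p.id, p.name

Execution result:
name | avg_quantity
Peter Davis | 3.50
Henry Smith | 3.00
David Garcia | 2.00
Leo Smith | 4.00
Olivia Miller | 2.75
Eve Garcia | 3.00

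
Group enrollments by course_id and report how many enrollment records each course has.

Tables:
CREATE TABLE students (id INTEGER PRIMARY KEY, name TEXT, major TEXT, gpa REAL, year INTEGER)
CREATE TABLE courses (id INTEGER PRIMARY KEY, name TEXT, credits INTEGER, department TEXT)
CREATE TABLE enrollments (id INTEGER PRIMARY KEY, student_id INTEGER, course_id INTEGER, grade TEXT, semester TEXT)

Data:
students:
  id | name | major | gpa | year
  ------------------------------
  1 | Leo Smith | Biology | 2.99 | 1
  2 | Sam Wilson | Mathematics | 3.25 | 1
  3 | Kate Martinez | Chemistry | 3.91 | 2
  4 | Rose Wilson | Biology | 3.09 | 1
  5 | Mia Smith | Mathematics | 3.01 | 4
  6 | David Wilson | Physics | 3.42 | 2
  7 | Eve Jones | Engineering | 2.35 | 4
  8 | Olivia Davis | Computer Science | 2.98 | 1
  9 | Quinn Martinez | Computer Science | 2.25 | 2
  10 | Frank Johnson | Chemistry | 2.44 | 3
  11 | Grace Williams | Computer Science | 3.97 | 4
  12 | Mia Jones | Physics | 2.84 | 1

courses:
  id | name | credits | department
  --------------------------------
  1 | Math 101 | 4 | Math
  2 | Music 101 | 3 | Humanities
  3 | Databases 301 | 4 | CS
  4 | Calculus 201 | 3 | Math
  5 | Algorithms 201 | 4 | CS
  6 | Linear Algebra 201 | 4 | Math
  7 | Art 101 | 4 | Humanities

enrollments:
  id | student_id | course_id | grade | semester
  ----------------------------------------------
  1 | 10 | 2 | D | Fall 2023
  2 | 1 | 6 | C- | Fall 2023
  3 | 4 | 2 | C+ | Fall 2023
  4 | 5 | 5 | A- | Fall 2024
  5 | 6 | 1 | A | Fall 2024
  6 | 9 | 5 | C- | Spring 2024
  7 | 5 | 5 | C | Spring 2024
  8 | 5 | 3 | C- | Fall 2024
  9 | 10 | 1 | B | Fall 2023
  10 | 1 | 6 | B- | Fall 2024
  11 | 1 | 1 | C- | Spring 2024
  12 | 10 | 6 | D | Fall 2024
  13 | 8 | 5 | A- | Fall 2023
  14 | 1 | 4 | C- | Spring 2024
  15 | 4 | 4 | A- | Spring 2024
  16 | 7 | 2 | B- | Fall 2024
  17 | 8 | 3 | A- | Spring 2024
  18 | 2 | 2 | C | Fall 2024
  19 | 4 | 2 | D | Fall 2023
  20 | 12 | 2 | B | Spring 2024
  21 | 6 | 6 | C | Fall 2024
SELECT course_id, COUNT(*) AS enrollment_count FROM enrollments GROUP BY course_id

Execution result:
course_id | enrollment_count
1 | 3
2 | 6
3 | 2
4 | 2
5 | 4
6 | 4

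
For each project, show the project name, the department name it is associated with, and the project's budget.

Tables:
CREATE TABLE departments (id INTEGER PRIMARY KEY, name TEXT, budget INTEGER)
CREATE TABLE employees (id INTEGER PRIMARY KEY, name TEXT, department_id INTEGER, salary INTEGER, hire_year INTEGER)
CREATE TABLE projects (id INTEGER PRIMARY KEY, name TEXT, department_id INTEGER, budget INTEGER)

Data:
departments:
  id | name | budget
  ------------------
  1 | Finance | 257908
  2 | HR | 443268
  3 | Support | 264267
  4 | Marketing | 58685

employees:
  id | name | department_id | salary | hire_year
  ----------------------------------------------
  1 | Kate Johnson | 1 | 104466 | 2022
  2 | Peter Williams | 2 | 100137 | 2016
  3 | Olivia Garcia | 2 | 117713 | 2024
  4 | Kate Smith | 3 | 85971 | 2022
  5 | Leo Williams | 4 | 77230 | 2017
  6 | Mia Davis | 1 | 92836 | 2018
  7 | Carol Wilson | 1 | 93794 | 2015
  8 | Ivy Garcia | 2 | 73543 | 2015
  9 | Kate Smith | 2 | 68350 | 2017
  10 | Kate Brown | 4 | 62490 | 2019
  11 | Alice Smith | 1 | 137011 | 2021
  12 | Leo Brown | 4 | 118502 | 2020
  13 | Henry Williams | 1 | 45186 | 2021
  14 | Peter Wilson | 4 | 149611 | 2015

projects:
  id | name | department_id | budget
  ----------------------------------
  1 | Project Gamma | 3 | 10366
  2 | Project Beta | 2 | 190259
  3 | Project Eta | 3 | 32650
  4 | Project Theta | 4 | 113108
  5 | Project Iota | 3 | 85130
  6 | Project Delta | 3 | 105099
SELECT c.name, p.name AS department, c.budget FROM projects c JOIN departments p ON c.department_id = p.id

Execution result:
name | department | budget
Project Gamma | Support | 10366
Project Beta | HR | 190259
Project Eta | Support | 32650
Project Theta | Marketing | 113108
Project Iota | Support | 85130
Project Delta | Support | 105099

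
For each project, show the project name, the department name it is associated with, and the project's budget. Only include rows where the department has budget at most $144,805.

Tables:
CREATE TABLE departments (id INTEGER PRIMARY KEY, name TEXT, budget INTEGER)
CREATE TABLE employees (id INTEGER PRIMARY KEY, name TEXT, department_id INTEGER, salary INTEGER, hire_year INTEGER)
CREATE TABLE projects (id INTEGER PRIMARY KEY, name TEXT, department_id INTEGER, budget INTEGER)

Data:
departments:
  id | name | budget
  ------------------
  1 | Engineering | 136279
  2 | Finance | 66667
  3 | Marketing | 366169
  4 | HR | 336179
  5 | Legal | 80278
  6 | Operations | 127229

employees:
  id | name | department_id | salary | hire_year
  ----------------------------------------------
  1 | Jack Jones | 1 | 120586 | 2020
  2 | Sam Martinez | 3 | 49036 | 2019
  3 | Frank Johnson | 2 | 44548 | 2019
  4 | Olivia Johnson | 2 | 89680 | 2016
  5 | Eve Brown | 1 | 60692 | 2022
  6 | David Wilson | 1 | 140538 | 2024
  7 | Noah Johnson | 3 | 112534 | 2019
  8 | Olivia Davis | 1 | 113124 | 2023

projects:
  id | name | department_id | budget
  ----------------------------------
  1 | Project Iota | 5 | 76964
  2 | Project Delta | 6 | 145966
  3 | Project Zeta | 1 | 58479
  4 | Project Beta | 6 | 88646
SELECT c.name, p.name AS department, c.budget FROM projects c JOIN departments p ON c.department_id = p.id WHERE p.budget <= 144805

Execution result:
name | department | budget
Project Iota | Legal | 76964
Project Delta | Operations | 145966
Project Zeta | Engineering | 58479
Project Beta | Operations | 88646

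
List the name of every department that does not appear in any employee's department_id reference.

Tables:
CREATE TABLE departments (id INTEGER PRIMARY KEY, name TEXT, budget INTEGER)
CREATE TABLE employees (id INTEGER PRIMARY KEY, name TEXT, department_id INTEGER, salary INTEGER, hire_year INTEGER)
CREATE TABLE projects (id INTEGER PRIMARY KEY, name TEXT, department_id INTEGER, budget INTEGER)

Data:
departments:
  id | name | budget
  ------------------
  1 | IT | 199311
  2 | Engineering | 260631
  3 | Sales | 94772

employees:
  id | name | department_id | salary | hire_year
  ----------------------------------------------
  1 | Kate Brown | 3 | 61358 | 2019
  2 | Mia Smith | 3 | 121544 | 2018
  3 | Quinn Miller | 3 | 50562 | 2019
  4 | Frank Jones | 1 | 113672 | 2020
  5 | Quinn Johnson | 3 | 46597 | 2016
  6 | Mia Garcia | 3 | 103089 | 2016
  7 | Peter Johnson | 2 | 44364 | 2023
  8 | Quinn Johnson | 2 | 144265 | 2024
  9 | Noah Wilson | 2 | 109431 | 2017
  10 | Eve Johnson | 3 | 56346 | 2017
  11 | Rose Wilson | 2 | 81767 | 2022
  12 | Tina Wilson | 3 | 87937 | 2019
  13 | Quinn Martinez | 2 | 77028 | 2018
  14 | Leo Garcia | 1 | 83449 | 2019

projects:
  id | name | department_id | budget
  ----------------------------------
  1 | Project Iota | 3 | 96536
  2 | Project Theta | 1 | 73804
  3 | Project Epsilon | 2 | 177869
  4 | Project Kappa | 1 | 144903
SELECT p.name FROM departments p LEFT JOIN employees c ON c.department_id = p.id WHERE c.id IS NULL

Execution result:
(no rows)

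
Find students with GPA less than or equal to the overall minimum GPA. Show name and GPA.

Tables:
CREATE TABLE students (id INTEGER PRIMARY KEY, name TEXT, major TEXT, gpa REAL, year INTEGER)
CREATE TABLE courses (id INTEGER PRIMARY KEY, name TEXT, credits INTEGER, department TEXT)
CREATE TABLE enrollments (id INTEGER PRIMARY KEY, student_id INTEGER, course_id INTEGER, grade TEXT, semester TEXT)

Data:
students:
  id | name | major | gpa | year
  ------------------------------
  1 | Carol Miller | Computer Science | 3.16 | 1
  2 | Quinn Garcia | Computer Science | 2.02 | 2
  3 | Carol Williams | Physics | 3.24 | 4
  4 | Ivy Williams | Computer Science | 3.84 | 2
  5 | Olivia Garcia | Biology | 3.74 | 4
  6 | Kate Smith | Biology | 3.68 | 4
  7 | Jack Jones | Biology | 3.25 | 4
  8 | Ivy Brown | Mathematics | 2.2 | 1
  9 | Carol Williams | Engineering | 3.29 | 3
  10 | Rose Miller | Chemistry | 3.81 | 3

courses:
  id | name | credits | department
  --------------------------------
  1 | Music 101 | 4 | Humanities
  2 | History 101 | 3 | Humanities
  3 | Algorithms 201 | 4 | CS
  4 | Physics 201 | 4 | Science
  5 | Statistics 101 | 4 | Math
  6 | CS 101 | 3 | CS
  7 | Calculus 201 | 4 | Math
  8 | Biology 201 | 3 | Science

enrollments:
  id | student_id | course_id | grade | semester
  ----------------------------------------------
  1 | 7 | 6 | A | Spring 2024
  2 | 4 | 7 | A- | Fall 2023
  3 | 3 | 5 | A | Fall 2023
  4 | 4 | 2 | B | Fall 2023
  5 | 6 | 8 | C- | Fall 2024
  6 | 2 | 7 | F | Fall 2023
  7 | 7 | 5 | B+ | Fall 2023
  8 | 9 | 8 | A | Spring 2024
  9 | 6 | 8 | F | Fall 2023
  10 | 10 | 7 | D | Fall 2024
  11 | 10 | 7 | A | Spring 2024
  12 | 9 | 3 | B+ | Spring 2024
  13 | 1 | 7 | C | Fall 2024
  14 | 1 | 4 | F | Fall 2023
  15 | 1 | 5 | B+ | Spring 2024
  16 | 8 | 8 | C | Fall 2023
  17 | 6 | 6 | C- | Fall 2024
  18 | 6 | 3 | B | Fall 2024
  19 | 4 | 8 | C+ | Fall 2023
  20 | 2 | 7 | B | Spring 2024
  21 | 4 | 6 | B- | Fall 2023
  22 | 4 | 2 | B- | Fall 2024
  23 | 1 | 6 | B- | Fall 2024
SELECT name, gpa FROM students WHERE gpa <= (SELECT MIN(gpa) FROM students)

Execution result:
name | gpa
Quinn Garcia | 2.02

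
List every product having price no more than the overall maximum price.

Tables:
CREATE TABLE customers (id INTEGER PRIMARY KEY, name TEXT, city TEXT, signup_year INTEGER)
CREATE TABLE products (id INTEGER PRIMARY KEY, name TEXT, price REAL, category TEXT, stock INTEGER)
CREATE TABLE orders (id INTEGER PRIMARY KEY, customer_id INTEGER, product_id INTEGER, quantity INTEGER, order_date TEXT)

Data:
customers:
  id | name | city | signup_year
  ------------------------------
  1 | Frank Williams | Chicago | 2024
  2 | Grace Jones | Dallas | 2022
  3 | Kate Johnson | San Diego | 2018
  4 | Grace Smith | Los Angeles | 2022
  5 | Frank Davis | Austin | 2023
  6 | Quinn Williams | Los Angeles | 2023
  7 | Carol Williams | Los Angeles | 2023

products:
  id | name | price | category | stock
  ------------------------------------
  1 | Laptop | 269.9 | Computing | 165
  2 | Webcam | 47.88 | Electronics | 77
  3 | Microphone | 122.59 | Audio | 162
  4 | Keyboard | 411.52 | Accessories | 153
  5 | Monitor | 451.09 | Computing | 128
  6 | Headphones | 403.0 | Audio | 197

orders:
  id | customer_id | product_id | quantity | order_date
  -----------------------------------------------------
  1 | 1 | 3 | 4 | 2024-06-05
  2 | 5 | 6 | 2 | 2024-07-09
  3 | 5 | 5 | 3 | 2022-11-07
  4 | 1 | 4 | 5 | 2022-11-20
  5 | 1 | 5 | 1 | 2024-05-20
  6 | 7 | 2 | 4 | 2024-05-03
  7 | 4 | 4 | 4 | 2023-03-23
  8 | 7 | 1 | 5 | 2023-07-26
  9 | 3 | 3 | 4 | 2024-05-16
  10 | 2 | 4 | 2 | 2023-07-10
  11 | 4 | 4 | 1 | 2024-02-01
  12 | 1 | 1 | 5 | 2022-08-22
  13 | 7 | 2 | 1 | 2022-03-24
SELECT name, price FROM products WHERE price <= (SELECT MAX(price) FROM products)

Execution result:
name | price
Laptop | 269.90
Webcam | 47.88
Microphone | 122.59
Keyboard | 411.52
Monitor | 451.09
Headphones | 403.00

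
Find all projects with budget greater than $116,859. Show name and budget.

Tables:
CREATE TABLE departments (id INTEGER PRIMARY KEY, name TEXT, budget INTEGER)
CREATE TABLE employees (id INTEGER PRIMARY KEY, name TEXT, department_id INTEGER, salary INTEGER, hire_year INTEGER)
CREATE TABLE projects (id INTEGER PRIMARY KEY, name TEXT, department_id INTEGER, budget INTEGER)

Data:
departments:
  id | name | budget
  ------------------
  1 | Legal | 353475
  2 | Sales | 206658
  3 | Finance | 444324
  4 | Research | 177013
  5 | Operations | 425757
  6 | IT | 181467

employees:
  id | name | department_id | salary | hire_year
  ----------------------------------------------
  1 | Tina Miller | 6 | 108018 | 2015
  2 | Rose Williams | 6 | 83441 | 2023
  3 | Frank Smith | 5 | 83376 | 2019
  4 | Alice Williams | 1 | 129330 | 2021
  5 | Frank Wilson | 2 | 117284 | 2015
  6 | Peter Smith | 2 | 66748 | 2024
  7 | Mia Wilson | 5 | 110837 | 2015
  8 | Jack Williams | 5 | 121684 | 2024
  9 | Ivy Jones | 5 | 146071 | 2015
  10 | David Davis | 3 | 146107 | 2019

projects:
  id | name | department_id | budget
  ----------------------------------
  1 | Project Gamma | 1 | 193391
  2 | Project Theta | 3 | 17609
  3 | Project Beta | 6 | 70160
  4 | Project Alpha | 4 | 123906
SELECT name, budget FROM projects WHERE budget > 116859

Execution result:
name | budget
Project Gamma | 193391
Project Alpha | 123906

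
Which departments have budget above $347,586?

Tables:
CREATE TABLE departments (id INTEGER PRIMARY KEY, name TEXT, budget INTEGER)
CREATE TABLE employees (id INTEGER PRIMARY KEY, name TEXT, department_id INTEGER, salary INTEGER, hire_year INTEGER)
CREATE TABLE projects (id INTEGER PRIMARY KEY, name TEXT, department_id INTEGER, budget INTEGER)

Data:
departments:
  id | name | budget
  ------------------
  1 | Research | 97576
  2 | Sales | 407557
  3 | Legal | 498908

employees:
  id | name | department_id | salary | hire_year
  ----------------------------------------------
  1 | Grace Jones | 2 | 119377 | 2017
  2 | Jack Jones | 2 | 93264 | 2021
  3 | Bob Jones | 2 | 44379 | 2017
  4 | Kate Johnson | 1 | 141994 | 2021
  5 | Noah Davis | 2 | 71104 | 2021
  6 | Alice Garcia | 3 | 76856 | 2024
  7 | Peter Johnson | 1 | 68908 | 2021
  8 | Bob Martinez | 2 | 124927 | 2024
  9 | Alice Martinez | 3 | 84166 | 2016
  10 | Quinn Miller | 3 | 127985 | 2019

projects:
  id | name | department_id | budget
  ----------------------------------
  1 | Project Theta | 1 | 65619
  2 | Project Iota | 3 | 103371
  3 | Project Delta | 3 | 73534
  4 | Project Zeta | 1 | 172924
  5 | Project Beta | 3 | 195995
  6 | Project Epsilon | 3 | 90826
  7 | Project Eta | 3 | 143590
SELECT name, budget FROM departments WHERE budget > 347586

Execution result:
name | budget
Sales | 407557
Legal | 498908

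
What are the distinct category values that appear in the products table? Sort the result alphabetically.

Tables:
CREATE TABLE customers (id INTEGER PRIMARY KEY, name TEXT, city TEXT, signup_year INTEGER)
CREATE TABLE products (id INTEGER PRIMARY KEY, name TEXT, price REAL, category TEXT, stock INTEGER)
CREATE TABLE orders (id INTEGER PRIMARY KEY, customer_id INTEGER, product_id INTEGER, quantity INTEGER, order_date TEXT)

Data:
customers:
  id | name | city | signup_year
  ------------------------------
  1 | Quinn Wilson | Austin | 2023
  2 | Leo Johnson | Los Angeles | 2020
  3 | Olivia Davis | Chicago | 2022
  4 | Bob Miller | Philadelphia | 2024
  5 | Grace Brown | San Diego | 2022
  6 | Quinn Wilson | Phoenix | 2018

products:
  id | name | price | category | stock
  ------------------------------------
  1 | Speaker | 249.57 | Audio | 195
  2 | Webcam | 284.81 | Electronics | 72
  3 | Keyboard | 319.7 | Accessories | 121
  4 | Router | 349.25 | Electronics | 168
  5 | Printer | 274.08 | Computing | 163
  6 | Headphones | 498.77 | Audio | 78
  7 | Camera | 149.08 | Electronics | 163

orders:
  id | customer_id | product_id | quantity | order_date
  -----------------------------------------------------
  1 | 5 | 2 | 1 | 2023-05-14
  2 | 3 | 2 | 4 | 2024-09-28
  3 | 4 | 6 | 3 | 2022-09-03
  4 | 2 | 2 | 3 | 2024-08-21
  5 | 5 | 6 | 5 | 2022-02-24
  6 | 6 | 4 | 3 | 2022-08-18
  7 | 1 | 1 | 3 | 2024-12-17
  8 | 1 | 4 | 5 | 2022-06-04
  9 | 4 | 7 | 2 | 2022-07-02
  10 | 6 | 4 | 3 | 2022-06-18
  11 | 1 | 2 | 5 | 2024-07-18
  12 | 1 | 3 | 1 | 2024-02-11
SELECT DISTINCT category FROM products ORDER BY category

Execution result:
category
Accessories
Audio
Computing
Electronics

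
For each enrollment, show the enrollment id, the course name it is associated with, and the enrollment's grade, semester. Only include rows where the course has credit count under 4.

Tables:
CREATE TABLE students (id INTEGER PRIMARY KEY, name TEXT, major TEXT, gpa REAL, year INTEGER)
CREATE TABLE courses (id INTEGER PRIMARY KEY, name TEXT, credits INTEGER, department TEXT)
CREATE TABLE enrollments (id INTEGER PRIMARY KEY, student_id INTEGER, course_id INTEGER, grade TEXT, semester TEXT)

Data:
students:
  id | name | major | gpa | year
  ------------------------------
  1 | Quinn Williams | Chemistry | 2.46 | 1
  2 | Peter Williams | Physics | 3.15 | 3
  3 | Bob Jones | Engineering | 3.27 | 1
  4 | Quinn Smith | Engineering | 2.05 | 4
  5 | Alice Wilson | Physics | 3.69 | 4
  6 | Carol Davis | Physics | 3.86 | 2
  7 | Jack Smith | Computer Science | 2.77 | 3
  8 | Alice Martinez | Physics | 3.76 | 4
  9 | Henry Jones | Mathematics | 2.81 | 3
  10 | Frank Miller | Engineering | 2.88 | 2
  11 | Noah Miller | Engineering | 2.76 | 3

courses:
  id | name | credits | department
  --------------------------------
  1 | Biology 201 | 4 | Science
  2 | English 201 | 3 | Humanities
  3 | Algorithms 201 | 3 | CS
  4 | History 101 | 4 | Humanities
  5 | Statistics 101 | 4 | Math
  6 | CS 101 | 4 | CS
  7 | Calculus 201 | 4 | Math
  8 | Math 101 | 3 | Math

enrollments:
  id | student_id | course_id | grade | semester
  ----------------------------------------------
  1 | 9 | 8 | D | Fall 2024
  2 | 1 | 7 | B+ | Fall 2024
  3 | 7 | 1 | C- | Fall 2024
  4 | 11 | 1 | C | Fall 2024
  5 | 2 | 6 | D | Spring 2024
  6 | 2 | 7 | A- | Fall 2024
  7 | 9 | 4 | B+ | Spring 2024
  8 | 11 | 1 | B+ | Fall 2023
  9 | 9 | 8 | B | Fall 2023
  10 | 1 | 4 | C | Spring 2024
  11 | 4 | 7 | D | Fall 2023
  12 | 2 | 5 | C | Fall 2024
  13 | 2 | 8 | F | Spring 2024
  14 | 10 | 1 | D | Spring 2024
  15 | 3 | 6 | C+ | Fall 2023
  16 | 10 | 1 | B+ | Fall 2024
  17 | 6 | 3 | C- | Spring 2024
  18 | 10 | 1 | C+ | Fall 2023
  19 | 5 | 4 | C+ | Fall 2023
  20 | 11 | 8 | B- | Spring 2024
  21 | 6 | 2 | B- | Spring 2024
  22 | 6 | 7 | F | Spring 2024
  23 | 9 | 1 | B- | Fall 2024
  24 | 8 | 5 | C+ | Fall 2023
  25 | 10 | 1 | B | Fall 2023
SELECT c.id, p.name AS course, c.grade, c.semester FROM enrollments c JOIN courses p ON c.course_id = p.id WHERE p.credits < 4

Execution result:
id | course | grade | semester
1 | Math 101 | D | Fall 2024
9 | Math 101 | B | Fall 2023
13 | Math 101 | F | Spring 2024
17 | Algorithms 201 | C- | Spring 2024
20 | Math 101 | B- | Spring 2024
21 | English 201 | B- | Spring 2024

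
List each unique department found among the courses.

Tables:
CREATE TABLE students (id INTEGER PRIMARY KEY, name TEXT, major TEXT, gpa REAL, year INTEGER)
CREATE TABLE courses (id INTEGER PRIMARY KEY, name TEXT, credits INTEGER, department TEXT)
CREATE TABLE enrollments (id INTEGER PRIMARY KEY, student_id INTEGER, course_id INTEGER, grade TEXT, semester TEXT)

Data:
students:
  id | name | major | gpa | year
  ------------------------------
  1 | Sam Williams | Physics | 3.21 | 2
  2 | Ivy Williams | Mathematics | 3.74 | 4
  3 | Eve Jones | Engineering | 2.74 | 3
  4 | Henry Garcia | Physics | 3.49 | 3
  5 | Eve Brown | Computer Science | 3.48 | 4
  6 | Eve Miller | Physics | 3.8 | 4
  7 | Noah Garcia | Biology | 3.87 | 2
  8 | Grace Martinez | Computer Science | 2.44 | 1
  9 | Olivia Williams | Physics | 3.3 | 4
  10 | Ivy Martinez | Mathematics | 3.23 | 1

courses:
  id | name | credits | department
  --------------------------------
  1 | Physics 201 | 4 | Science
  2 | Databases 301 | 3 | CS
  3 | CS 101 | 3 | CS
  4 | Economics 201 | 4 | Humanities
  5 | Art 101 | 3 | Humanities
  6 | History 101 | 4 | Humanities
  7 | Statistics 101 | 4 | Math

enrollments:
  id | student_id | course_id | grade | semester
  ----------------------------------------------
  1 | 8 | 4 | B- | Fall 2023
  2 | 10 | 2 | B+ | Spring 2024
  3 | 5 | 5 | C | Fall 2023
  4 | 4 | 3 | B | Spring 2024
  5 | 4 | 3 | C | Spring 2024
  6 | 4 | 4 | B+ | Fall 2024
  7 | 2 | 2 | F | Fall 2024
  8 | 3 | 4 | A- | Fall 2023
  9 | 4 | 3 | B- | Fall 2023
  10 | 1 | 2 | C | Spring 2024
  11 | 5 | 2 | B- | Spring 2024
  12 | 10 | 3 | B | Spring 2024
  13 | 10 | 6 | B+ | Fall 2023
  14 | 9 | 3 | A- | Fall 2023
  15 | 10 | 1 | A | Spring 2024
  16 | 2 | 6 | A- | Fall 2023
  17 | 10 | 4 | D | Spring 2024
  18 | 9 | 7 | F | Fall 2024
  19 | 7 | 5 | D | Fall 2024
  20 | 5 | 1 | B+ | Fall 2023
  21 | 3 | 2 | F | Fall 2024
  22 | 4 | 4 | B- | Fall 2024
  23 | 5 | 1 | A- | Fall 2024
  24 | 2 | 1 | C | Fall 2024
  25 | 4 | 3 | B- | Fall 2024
SELECT DISTINCT department FROM courses

Execution result:
department
Science
CS
Humanities
Math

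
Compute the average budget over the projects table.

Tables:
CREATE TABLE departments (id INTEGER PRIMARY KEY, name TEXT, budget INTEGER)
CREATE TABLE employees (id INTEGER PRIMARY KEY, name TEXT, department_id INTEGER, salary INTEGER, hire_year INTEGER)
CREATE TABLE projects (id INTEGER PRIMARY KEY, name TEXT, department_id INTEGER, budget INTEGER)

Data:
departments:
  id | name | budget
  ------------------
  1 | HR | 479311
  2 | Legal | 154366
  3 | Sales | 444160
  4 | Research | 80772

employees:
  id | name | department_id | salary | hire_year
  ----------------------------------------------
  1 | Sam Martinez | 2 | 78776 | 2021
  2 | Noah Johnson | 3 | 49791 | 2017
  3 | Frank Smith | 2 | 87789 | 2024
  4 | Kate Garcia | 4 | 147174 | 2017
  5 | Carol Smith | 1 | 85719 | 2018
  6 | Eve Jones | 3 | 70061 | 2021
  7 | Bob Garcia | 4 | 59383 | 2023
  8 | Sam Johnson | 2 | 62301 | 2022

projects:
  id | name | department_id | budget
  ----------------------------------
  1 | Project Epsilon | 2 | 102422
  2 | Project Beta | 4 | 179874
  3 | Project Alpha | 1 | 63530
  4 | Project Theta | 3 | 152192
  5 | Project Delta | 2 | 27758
SELECT AVG(budget) FROM projects

Execution result:
105155.20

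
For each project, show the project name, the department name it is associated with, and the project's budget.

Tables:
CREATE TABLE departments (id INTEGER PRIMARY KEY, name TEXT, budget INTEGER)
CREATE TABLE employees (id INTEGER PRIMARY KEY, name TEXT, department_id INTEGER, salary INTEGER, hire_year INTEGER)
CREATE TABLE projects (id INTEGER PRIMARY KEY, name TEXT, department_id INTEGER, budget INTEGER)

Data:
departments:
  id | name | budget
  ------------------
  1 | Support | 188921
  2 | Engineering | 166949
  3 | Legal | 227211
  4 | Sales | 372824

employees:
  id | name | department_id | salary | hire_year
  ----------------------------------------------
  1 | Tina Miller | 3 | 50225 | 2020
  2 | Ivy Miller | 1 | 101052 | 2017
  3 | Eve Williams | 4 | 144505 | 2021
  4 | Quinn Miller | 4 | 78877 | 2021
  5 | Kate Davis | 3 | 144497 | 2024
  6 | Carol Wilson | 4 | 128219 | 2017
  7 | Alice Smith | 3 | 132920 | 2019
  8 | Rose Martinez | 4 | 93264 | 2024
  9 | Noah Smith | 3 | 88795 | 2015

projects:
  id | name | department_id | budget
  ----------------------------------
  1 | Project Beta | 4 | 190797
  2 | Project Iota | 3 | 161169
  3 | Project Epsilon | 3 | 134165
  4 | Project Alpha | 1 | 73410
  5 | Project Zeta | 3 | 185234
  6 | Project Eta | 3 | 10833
SELECT c.name, p.name AS department, c.budget FROM projects c JOIN departments p ON c.department_id = p.id

Execution result:
name | department | budget
Project Beta | Sales | 190797
Project Iota | Legal | 161169
Project Epsilon | Legal | 134165
Project Alpha | Support | 73410
Project Zeta | Legal | 185234
Project Eta | Legal | 10833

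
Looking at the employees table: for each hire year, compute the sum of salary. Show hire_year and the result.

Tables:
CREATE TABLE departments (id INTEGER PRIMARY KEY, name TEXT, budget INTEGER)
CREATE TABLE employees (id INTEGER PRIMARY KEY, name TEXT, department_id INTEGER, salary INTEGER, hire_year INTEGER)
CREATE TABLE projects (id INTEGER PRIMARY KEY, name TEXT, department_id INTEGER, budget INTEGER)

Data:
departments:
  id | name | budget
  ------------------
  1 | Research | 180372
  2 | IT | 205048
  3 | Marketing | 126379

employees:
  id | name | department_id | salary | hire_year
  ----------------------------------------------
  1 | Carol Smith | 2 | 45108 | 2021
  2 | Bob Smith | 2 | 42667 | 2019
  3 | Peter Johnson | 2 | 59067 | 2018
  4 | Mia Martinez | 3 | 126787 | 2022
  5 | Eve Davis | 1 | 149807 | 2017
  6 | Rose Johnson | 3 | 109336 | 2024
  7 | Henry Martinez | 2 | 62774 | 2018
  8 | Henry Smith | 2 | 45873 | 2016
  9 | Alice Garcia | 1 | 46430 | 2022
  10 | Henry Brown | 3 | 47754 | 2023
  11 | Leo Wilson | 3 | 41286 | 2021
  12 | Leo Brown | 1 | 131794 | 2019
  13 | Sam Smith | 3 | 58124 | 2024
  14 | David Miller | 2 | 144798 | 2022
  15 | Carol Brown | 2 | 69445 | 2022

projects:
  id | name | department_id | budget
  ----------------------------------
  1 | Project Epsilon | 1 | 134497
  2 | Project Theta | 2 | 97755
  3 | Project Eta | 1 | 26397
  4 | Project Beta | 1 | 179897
SELECT hire_year, SUM(salary) AS sum_salary FROM employees GROUP BY hire_year

Execution result:
hire_year | sum_salary
2016 | 45873
2017 | 149807
2018 | 121841
2019 | 174461
2021 | 86394
2022 | 387460
2023 | 47754
2024 | 167460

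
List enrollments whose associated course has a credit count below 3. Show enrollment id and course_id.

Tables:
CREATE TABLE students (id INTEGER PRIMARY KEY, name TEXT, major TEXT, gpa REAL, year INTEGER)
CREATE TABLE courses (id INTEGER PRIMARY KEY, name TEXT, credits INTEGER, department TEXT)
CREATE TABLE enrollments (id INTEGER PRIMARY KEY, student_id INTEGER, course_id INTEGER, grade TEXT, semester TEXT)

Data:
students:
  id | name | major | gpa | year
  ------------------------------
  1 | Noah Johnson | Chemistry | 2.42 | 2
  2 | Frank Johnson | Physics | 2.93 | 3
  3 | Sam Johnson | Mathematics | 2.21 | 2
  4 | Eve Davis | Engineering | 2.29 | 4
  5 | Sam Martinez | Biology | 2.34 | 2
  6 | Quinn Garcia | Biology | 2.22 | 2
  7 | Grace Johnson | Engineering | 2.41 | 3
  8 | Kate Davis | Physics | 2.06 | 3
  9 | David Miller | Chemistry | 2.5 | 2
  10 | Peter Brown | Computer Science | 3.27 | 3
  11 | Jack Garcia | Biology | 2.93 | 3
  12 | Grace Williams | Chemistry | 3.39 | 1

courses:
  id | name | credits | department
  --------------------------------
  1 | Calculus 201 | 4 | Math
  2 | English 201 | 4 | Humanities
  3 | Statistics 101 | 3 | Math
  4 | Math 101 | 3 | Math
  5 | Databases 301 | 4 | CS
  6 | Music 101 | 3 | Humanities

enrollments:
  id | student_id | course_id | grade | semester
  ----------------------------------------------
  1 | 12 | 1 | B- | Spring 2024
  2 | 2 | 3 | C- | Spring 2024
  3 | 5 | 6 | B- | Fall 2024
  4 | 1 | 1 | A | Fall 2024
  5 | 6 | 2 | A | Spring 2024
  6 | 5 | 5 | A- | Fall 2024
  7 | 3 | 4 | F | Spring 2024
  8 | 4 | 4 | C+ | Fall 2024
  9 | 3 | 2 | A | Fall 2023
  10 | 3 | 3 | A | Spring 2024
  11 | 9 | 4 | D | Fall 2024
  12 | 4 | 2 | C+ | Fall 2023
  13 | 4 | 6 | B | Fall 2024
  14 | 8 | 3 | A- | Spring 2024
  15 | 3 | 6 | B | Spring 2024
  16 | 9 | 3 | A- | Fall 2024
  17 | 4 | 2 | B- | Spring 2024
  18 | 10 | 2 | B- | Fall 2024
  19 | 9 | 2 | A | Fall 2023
SELECT id, course_id FROM enrollments WHERE course_id IN (SELECT id FROM courses WHERE credits < 3)

Execution result:
(no rows)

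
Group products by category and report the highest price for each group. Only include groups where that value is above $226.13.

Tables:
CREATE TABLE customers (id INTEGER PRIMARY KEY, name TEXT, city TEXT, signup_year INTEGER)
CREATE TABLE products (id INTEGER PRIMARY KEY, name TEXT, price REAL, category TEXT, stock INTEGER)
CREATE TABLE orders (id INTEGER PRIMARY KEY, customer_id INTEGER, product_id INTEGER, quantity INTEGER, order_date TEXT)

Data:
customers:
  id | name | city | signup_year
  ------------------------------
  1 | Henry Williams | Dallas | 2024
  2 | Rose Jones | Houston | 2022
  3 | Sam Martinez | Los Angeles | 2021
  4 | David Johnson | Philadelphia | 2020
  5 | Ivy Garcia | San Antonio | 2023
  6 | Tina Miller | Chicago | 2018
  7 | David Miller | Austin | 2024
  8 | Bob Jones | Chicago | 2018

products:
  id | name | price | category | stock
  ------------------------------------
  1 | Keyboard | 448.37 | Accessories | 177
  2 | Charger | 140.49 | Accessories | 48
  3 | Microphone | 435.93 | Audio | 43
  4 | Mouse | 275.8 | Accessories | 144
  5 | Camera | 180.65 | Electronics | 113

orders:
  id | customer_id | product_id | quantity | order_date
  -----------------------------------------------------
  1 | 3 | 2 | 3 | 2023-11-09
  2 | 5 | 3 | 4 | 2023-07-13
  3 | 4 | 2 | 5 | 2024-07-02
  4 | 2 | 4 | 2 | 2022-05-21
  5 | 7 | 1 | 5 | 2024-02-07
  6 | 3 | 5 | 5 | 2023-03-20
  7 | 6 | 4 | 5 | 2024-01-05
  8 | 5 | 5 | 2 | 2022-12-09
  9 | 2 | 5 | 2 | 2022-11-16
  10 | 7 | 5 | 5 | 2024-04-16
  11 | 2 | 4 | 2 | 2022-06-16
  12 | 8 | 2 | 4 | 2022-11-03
SELECT category, MAX(price) AS max_price FROM products GROUP BY category HAVING MAX(price) > 226.13

Execution result:
category | max_price
Accessories | 448.37
Audio | 435.93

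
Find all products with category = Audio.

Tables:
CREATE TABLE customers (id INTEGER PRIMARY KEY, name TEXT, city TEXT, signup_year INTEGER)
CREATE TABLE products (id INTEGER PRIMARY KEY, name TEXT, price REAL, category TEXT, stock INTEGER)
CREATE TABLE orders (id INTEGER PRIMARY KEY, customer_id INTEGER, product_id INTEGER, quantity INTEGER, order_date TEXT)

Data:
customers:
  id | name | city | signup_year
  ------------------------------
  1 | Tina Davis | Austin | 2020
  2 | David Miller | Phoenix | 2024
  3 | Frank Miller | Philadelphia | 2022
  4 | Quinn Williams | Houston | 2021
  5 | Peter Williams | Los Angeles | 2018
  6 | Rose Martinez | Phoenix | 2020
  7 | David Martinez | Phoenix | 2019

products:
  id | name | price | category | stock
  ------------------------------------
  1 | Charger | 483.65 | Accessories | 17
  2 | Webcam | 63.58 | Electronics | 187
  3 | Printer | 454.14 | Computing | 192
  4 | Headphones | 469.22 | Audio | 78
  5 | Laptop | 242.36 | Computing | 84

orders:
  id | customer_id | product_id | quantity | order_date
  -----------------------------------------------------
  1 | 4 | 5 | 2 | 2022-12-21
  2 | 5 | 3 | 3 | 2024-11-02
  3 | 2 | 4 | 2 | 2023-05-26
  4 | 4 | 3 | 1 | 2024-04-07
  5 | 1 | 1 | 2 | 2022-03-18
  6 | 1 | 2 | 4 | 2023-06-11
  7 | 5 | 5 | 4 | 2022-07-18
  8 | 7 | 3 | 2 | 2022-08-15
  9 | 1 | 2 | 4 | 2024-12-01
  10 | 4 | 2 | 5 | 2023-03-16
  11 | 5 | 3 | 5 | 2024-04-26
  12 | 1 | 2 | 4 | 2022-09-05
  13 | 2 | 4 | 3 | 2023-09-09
SELECT name, category FROM products WHERE category = 'Audio'

Execution result:
name | category
Headphones | Audio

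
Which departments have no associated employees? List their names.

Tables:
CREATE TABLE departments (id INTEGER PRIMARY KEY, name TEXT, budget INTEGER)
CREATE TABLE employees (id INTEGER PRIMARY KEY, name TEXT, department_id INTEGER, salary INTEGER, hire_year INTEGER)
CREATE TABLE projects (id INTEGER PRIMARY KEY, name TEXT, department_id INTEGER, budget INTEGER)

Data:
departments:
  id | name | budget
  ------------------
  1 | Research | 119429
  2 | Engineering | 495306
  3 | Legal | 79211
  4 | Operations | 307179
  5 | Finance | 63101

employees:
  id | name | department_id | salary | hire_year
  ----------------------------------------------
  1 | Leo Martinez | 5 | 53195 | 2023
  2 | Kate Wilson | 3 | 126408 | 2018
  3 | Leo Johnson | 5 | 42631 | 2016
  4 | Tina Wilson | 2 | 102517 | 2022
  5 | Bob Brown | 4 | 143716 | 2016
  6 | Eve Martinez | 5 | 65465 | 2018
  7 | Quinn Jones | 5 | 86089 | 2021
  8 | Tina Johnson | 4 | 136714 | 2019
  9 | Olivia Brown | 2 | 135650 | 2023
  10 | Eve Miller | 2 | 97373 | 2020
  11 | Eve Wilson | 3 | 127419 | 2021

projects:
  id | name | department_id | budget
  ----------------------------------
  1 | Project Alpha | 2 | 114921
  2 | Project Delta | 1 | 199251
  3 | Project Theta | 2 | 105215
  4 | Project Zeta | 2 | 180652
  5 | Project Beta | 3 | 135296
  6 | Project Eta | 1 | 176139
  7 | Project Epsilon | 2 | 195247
SELECT p.name FROM departments p LEFT JOIN employees c ON c.department_id = p.id WHERE c.id IS NULL

Execution result:
Research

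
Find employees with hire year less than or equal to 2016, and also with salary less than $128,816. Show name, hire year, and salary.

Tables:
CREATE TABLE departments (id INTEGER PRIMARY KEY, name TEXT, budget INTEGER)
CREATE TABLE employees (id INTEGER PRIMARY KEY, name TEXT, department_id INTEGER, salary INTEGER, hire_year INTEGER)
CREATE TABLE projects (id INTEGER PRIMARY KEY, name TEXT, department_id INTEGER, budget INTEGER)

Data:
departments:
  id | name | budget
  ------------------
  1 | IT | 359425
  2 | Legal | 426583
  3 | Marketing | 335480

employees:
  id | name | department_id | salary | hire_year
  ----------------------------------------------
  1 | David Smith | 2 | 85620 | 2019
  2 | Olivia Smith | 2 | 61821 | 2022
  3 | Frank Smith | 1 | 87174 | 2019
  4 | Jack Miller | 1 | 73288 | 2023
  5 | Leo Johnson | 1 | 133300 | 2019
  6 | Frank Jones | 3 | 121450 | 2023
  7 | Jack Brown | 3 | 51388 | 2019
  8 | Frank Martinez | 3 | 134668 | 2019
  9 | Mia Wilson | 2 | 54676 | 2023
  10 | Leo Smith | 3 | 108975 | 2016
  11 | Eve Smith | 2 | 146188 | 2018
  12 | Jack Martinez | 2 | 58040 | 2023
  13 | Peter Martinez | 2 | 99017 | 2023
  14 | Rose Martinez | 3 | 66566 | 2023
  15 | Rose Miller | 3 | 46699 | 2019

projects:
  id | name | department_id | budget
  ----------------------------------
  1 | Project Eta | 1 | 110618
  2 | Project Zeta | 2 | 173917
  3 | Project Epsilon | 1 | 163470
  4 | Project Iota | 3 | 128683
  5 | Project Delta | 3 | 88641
SELECT name, hire_year, salary FROM employees WHERE hire_year <= 2016 AND salary < 128816

Execution result:
name | hire_year | salary
Leo Smith | 2016 | 108975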